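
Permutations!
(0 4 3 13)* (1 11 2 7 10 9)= (0 4 3 13)(1 11 2 7 10 9)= [4, 11, 7, 13, 3, 5, 6, 10, 8, 1, 9, 2, 12, 0]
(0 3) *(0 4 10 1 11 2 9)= [3, 11, 9, 4, 10, 5, 6, 7, 8, 0, 1, 2]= (0 3 4 10 1 11 2 9)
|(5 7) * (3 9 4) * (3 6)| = |(3 9 4 6)(5 7)| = 4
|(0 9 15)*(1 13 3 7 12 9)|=8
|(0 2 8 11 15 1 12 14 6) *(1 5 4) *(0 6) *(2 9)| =|(0 9 2 8 11 15 5 4 1 12 14)| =11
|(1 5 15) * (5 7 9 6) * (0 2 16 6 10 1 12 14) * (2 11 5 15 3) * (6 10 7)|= 12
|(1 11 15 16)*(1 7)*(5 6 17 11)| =8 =|(1 5 6 17 11 15 16 7)|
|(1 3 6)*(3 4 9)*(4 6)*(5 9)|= |(1 6)(3 4 5 9)|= 4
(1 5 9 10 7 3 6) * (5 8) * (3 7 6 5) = (1 8 3 5 9 10 6) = [0, 8, 2, 5, 4, 9, 1, 7, 3, 10, 6]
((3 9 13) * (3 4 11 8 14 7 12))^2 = (3 13 11 14 12 9 4 8 7)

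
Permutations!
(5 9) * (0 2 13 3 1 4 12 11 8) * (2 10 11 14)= (0 10 11 8)(1 4 12 14 2 13 3)(5 9)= [10, 4, 13, 1, 12, 9, 6, 7, 0, 5, 11, 8, 14, 3, 2]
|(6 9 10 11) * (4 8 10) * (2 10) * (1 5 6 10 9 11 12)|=12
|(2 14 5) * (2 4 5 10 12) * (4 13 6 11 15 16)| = |(2 14 10 12)(4 5 13 6 11 15 16)| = 28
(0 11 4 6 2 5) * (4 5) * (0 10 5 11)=[0, 1, 4, 3, 6, 10, 2, 7, 8, 9, 5, 11]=(11)(2 4 6)(5 10)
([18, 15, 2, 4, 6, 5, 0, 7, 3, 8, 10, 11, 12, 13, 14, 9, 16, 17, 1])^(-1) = [6, 18, 2, 8, 3, 5, 4, 7, 9, 15, 10, 11, 12, 13, 14, 1, 16, 17, 0]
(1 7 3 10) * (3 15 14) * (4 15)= (1 7 4 15 14 3 10)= [0, 7, 2, 10, 15, 5, 6, 4, 8, 9, 1, 11, 12, 13, 3, 14]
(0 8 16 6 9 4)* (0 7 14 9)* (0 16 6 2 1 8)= (1 8 6 16 2)(4 7 14 9)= [0, 8, 1, 3, 7, 5, 16, 14, 6, 4, 10, 11, 12, 13, 9, 15, 2]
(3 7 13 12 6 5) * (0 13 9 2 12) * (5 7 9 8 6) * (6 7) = [13, 1, 12, 9, 4, 3, 6, 8, 7, 2, 10, 11, 5, 0] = (0 13)(2 12 5 3 9)(7 8)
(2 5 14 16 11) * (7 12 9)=(2 5 14 16 11)(7 12 9)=[0, 1, 5, 3, 4, 14, 6, 12, 8, 7, 10, 2, 9, 13, 16, 15, 11]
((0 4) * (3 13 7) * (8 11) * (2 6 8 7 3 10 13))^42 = (2 8 7 13)(3 6 11 10)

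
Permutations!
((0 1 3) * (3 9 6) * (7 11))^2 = ((0 1 9 6 3)(7 11))^2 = (11)(0 9 3 1 6)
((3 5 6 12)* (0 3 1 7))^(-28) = (12)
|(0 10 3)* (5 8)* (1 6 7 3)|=6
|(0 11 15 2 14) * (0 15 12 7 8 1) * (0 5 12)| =|(0 11)(1 5 12 7 8)(2 14 15)| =30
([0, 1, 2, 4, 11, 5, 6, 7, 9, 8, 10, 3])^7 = [0, 1, 2, 4, 11, 5, 6, 7, 9, 8, 10, 3]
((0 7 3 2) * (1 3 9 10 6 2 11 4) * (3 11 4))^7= (0 7 9 10 6 2)(1 4 3 11)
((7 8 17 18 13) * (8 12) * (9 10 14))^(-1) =(7 13 18 17 8 12)(9 14 10)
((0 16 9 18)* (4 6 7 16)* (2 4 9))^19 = ((0 9 18)(2 4 6 7 16))^19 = (0 9 18)(2 16 7 6 4)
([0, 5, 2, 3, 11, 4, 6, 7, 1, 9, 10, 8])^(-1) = (1 8 11 4 5)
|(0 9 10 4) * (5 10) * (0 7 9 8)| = |(0 8)(4 7 9 5 10)| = 10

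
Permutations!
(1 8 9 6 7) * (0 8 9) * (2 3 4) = [8, 9, 3, 4, 2, 5, 7, 1, 0, 6] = (0 8)(1 9 6 7)(2 3 4)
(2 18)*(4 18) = (2 4 18) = [0, 1, 4, 3, 18, 5, 6, 7, 8, 9, 10, 11, 12, 13, 14, 15, 16, 17, 2]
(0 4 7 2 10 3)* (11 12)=(0 4 7 2 10 3)(11 12)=[4, 1, 10, 0, 7, 5, 6, 2, 8, 9, 3, 12, 11]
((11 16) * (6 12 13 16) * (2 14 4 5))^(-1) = ((2 14 4 5)(6 12 13 16 11))^(-1) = (2 5 4 14)(6 11 16 13 12)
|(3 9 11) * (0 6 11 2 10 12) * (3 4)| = |(0 6 11 4 3 9 2 10 12)| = 9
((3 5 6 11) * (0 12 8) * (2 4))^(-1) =(0 8 12)(2 4)(3 11 6 5) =((0 12 8)(2 4)(3 5 6 11))^(-1)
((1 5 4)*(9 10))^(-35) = (1 5 4)(9 10)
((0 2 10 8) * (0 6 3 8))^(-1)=(0 10 2)(3 6 8)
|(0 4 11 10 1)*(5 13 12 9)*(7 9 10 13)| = 21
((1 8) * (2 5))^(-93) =((1 8)(2 5))^(-93) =(1 8)(2 5)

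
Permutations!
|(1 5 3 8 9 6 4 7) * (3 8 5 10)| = |(1 10 3 5 8 9 6 4 7)| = 9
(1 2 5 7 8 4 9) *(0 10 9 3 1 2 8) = (0 10 9 2 5 7)(1 8 4 3) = [10, 8, 5, 1, 3, 7, 6, 0, 4, 2, 9]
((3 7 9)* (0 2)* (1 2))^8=((0 1 2)(3 7 9))^8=(0 2 1)(3 9 7)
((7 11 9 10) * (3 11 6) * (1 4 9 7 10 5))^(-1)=((1 4 9 5)(3 11 7 6))^(-1)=(1 5 9 4)(3 6 7 11)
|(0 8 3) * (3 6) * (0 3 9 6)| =|(0 8)(6 9)| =2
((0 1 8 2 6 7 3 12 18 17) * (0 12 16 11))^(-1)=((0 1 8 2 6 7 3 16 11)(12 18 17))^(-1)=(0 11 16 3 7 6 2 8 1)(12 17 18)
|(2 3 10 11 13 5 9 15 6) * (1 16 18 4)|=36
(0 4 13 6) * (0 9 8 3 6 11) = (0 4 13 11)(3 6 9 8) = [4, 1, 2, 6, 13, 5, 9, 7, 3, 8, 10, 0, 12, 11]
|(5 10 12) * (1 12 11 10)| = 6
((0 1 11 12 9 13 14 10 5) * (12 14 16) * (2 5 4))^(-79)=((0 1 11 14 10 4 2 5)(9 13 16 12))^(-79)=(0 1 11 14 10 4 2 5)(9 13 16 12)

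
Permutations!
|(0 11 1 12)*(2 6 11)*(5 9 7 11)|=9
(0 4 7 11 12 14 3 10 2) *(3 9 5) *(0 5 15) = (0 4 7 11 12 14 9 15)(2 5 3 10) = [4, 1, 5, 10, 7, 3, 6, 11, 8, 15, 2, 12, 14, 13, 9, 0]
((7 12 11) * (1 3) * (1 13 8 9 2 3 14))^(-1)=(1 14)(2 9 8 13 3)(7 11 12)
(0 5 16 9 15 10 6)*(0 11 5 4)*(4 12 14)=(0 12 14 4)(5 16 9 15 10 6 11)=[12, 1, 2, 3, 0, 16, 11, 7, 8, 15, 6, 5, 14, 13, 4, 10, 9]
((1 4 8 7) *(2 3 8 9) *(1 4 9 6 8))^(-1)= (1 3 2 9)(4 7 8 6)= ((1 9 2 3)(4 6 8 7))^(-1)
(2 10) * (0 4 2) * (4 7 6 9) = [7, 1, 10, 3, 2, 5, 9, 6, 8, 4, 0] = (0 7 6 9 4 2 10)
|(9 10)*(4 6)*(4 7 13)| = |(4 6 7 13)(9 10)| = 4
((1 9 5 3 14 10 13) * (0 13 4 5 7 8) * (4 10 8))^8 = (0 14 5 7 1)(3 4 9 13 8)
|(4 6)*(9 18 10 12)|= 4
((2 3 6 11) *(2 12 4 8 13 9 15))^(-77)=(2 11 8 15 6 4 9 3 12 13)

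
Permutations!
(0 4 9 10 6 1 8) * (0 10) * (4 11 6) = (0 11 6 1 8 10 4 9) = [11, 8, 2, 3, 9, 5, 1, 7, 10, 0, 4, 6]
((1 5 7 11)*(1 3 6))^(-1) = ((1 5 7 11 3 6))^(-1) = (1 6 3 11 7 5)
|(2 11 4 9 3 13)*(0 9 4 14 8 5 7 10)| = 11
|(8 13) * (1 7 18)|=|(1 7 18)(8 13)|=6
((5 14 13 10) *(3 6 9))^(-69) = (5 10 13 14)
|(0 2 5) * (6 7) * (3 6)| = |(0 2 5)(3 6 7)| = 3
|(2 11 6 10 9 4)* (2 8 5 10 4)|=8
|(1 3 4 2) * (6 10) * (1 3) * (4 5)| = 4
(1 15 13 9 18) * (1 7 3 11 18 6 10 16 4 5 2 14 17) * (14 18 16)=[0, 15, 18, 11, 5, 2, 10, 3, 8, 6, 14, 16, 12, 9, 17, 13, 4, 1, 7]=(1 15 13 9 6 10 14 17)(2 18 7 3 11 16 4 5)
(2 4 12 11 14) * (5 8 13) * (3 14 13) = (2 4 12 11 13 5 8 3 14) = [0, 1, 4, 14, 12, 8, 6, 7, 3, 9, 10, 13, 11, 5, 2]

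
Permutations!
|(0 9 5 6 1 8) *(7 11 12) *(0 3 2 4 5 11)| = 35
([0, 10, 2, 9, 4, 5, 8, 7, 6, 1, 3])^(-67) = [0, 10, 2, 9, 4, 5, 8, 7, 6, 1, 3]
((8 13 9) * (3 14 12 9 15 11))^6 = ((3 14 12 9 8 13 15 11))^6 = (3 15 8 12)(9 14 11 13)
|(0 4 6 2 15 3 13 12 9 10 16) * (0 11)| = 12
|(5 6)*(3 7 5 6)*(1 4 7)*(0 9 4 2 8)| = 9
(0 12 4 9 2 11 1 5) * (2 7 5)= [12, 2, 11, 3, 9, 0, 6, 5, 8, 7, 10, 1, 4]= (0 12 4 9 7 5)(1 2 11)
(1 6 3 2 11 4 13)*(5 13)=(1 6 3 2 11 4 5 13)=[0, 6, 11, 2, 5, 13, 3, 7, 8, 9, 10, 4, 12, 1]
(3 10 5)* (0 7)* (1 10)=[7, 10, 2, 1, 4, 3, 6, 0, 8, 9, 5]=(0 7)(1 10 5 3)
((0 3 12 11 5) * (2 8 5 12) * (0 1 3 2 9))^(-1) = (0 9 3 1 5 8 2)(11 12)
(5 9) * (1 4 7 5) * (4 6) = (1 6 4 7 5 9) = [0, 6, 2, 3, 7, 9, 4, 5, 8, 1]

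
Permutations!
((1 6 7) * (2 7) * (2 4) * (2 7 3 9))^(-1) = ((1 6 4 7)(2 3 9))^(-1) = (1 7 4 6)(2 9 3)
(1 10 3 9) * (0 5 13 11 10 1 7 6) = (0 5 13 11 10 3 9 7 6) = [5, 1, 2, 9, 4, 13, 0, 6, 8, 7, 3, 10, 12, 11]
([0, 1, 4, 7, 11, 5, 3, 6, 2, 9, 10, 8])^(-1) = [0, 1, 8, 6, 2, 5, 7, 3, 11, 9, 10, 4]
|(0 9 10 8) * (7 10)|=5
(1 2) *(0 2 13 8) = (0 2 1 13 8) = [2, 13, 1, 3, 4, 5, 6, 7, 0, 9, 10, 11, 12, 8]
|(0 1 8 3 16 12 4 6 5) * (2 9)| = 18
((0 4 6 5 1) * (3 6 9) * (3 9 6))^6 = ((9)(0 4 6 5 1))^6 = (9)(0 4 6 5 1)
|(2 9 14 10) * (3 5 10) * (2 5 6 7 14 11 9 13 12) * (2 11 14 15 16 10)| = 13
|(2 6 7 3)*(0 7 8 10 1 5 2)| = |(0 7 3)(1 5 2 6 8 10)| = 6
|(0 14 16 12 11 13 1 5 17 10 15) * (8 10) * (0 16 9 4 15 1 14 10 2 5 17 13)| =15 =|(0 10 1 17 8 2 5 13 14 9 4 15 16 12 11)|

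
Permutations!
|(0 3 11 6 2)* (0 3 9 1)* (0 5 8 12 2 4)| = |(0 9 1 5 8 12 2 3 11 6 4)| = 11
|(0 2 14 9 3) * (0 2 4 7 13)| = 4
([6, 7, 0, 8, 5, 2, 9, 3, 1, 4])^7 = [6, 8, 0, 7, 5, 2, 9, 1, 3, 4]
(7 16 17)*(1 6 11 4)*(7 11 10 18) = (1 6 10 18 7 16 17 11 4) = [0, 6, 2, 3, 1, 5, 10, 16, 8, 9, 18, 4, 12, 13, 14, 15, 17, 11, 7]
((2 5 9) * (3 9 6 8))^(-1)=((2 5 6 8 3 9))^(-1)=(2 9 3 8 6 5)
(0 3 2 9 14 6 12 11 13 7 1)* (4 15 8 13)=(0 3 2 9 14 6 12 11 4 15 8 13 7 1)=[3, 0, 9, 2, 15, 5, 12, 1, 13, 14, 10, 4, 11, 7, 6, 8]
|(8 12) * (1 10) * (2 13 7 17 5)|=|(1 10)(2 13 7 17 5)(8 12)|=10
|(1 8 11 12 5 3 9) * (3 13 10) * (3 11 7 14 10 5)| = |(1 8 7 14 10 11 12 3 9)(5 13)| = 18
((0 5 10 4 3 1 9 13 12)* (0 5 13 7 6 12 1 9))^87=((0 13 1)(3 9 7 6 12 5 10 4))^87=(13)(3 4 10 5 12 6 7 9)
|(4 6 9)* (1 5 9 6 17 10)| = |(1 5 9 4 17 10)| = 6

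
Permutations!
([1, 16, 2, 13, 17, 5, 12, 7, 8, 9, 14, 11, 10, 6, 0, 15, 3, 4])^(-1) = [14, 0, 2, 16, 17, 5, 13, 7, 8, 9, 12, 11, 6, 3, 10, 15, 1, 4]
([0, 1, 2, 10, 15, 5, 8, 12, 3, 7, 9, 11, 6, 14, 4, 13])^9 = (3 9 12 8 10 7 6)(4 15 13 14)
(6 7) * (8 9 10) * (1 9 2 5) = (1 9 10 8 2 5)(6 7) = [0, 9, 5, 3, 4, 1, 7, 6, 2, 10, 8]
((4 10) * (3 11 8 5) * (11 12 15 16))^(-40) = ((3 12 15 16 11 8 5)(4 10))^(-40) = (3 15 11 5 12 16 8)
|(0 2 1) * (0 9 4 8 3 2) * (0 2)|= |(0 2 1 9 4 8 3)|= 7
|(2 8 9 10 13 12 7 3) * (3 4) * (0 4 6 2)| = 24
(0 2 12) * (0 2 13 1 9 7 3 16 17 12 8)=(0 13 1 9 7 3 16 17 12 2 8)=[13, 9, 8, 16, 4, 5, 6, 3, 0, 7, 10, 11, 2, 1, 14, 15, 17, 12]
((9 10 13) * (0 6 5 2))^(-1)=((0 6 5 2)(9 10 13))^(-1)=(0 2 5 6)(9 13 10)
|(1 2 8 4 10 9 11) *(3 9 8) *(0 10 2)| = |(0 10 8 4 2 3 9 11 1)| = 9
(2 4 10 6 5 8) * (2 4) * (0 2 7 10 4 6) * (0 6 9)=(0 2 7 10 6 5 8 9)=[2, 1, 7, 3, 4, 8, 5, 10, 9, 0, 6]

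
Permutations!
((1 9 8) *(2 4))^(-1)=((1 9 8)(2 4))^(-1)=(1 8 9)(2 4)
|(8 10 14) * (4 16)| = |(4 16)(8 10 14)| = 6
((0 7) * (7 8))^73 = ((0 8 7))^73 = (0 8 7)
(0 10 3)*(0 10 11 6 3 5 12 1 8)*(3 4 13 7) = (0 11 6 4 13 7 3 10 5 12 1 8) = [11, 8, 2, 10, 13, 12, 4, 3, 0, 9, 5, 6, 1, 7]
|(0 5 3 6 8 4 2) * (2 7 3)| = 15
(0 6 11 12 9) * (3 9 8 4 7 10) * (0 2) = (0 6 11 12 8 4 7 10 3 9 2) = [6, 1, 0, 9, 7, 5, 11, 10, 4, 2, 3, 12, 8]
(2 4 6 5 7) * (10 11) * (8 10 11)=(11)(2 4 6 5 7)(8 10)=[0, 1, 4, 3, 6, 7, 5, 2, 10, 9, 8, 11]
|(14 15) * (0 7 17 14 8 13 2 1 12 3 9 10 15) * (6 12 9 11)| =|(0 7 17 14)(1 9 10 15 8 13 2)(3 11 6 12)| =28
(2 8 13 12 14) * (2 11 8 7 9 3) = [0, 1, 7, 2, 4, 5, 6, 9, 13, 3, 10, 8, 14, 12, 11] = (2 7 9 3)(8 13 12 14 11)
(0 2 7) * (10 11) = (0 2 7)(10 11) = [2, 1, 7, 3, 4, 5, 6, 0, 8, 9, 11, 10]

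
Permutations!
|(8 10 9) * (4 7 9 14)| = |(4 7 9 8 10 14)| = 6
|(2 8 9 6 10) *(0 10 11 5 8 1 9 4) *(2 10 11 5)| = 9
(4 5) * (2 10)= [0, 1, 10, 3, 5, 4, 6, 7, 8, 9, 2]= (2 10)(4 5)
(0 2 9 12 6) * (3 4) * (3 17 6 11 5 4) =(0 2 9 12 11 5 4 17 6) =[2, 1, 9, 3, 17, 4, 0, 7, 8, 12, 10, 5, 11, 13, 14, 15, 16, 6]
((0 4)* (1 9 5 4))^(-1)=(0 4 5 9 1)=((0 1 9 5 4))^(-1)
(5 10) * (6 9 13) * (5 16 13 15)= (5 10 16 13 6 9 15)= [0, 1, 2, 3, 4, 10, 9, 7, 8, 15, 16, 11, 12, 6, 14, 5, 13]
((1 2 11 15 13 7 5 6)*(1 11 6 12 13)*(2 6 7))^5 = ((1 6 11 15)(2 7 5 12 13))^5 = (1 6 11 15)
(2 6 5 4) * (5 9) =(2 6 9 5 4) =[0, 1, 6, 3, 2, 4, 9, 7, 8, 5]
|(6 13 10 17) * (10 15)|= 5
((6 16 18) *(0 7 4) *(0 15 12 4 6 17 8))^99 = ((0 7 6 16 18 17 8)(4 15 12))^99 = (0 7 6 16 18 17 8)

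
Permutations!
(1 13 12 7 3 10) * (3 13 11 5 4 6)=[0, 11, 2, 10, 6, 4, 3, 13, 8, 9, 1, 5, 7, 12]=(1 11 5 4 6 3 10)(7 13 12)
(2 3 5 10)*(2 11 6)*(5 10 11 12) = (2 3 10 12 5 11 6) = [0, 1, 3, 10, 4, 11, 2, 7, 8, 9, 12, 6, 5]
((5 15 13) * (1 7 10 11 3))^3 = ((1 7 10 11 3)(5 15 13))^3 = (15)(1 11 7 3 10)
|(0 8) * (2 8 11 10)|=|(0 11 10 2 8)|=5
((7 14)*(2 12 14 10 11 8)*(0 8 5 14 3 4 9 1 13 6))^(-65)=((0 8 2 12 3 4 9 1 13 6)(5 14 7 10 11))^(-65)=(14)(0 4)(1 2)(3 6)(8 9)(12 13)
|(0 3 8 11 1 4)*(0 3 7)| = |(0 7)(1 4 3 8 11)| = 10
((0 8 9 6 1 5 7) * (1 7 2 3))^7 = (0 9 7 8 6)(1 3 2 5)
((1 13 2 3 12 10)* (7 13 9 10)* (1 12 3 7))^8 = (2 13 7)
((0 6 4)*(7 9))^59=((0 6 4)(7 9))^59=(0 4 6)(7 9)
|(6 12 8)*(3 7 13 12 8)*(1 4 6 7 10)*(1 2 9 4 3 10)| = |(1 3)(2 9 4 6 8 7 13 12 10)| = 18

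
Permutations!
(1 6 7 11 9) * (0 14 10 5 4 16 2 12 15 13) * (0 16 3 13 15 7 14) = (1 6 14 10 5 4 3 13 16 2 12 7 11 9) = [0, 6, 12, 13, 3, 4, 14, 11, 8, 1, 5, 9, 7, 16, 10, 15, 2]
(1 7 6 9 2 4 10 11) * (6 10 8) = [0, 7, 4, 3, 8, 5, 9, 10, 6, 2, 11, 1] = (1 7 10 11)(2 4 8 6 9)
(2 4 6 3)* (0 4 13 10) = (0 4 6 3 2 13 10) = [4, 1, 13, 2, 6, 5, 3, 7, 8, 9, 0, 11, 12, 10]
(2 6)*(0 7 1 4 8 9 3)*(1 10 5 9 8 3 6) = (0 7 10 5 9 6 2 1 4 3) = [7, 4, 1, 0, 3, 9, 2, 10, 8, 6, 5]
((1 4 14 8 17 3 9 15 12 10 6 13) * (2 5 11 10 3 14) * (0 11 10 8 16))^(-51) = (0 17)(1 6 5 4 13 10 2)(3 9 15 12)(8 16)(11 14)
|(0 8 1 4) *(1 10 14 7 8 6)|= |(0 6 1 4)(7 8 10 14)|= 4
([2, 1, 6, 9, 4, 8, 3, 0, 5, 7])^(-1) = [7, 1, 0, 6, 4, 8, 2, 9, 5, 3]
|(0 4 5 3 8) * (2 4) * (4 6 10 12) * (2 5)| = |(0 5 3 8)(2 6 10 12 4)| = 20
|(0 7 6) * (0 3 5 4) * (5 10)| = |(0 7 6 3 10 5 4)| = 7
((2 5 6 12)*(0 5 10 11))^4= ((0 5 6 12 2 10 11))^4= (0 2 5 10 6 11 12)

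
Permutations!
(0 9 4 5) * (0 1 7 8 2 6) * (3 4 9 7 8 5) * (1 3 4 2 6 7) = (9)(0 1 8 6)(2 7 5 3) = [1, 8, 7, 2, 4, 3, 0, 5, 6, 9]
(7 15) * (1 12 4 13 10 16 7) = (1 12 4 13 10 16 7 15) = [0, 12, 2, 3, 13, 5, 6, 15, 8, 9, 16, 11, 4, 10, 14, 1, 7]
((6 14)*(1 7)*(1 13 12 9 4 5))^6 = ((1 7 13 12 9 4 5)(6 14))^6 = (14)(1 5 4 9 12 13 7)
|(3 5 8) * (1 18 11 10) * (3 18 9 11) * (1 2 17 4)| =|(1 9 11 10 2 17 4)(3 5 8 18)| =28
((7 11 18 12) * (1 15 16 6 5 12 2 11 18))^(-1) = (1 11 2 18 7 12 5 6 16 15)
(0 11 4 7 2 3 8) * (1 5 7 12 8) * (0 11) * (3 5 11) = (1 11 4 12 8 3)(2 5 7) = [0, 11, 5, 1, 12, 7, 6, 2, 3, 9, 10, 4, 8]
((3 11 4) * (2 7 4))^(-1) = (2 11 3 4 7)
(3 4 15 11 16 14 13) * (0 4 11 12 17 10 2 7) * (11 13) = [4, 1, 7, 13, 15, 5, 6, 0, 8, 9, 2, 16, 17, 3, 11, 12, 14, 10] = (0 4 15 12 17 10 2 7)(3 13)(11 16 14)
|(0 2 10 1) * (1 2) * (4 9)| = 2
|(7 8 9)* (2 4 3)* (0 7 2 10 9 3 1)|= |(0 7 8 3 10 9 2 4 1)|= 9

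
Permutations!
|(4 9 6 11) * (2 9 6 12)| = 3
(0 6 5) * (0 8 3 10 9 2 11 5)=(0 6)(2 11 5 8 3 10 9)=[6, 1, 11, 10, 4, 8, 0, 7, 3, 2, 9, 5]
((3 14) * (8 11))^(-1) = ((3 14)(8 11))^(-1) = (3 14)(8 11)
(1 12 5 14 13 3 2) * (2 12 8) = (1 8 2)(3 12 5 14 13) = [0, 8, 1, 12, 4, 14, 6, 7, 2, 9, 10, 11, 5, 3, 13]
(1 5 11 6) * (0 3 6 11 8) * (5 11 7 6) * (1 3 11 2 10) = (0 11 7 6 3 5 8)(1 2 10) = [11, 2, 10, 5, 4, 8, 3, 6, 0, 9, 1, 7]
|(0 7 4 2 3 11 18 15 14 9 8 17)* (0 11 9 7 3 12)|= 13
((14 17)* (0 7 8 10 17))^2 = (0 8 17)(7 10 14)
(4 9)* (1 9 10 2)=(1 9 4 10 2)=[0, 9, 1, 3, 10, 5, 6, 7, 8, 4, 2]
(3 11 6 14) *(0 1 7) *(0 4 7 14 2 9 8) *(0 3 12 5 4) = (0 1 14 12 5 4 7)(2 9 8 3 11 6) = [1, 14, 9, 11, 7, 4, 2, 0, 3, 8, 10, 6, 5, 13, 12]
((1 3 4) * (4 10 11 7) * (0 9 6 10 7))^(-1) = ((0 9 6 10 11)(1 3 7 4))^(-1) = (0 11 10 6 9)(1 4 7 3)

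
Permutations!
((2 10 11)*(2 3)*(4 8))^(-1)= (2 3 11 10)(4 8)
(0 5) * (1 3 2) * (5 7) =(0 7 5)(1 3 2) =[7, 3, 1, 2, 4, 0, 6, 5]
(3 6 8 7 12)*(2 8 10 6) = (2 8 7 12 3)(6 10) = [0, 1, 8, 2, 4, 5, 10, 12, 7, 9, 6, 11, 3]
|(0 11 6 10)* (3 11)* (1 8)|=10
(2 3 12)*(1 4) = (1 4)(2 3 12) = [0, 4, 3, 12, 1, 5, 6, 7, 8, 9, 10, 11, 2]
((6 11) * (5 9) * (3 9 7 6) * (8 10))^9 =(3 7)(5 11)(6 9)(8 10)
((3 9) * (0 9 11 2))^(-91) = (0 2 11 3 9)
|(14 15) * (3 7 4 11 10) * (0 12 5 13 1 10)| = 10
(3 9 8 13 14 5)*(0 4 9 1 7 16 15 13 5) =[4, 7, 2, 1, 9, 3, 6, 16, 5, 8, 10, 11, 12, 14, 0, 13, 15] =(0 4 9 8 5 3 1 7 16 15 13 14)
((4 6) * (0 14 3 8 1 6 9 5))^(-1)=(0 5 9 4 6 1 8 3 14)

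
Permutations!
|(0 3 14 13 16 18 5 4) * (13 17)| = 9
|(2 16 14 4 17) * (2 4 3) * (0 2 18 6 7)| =8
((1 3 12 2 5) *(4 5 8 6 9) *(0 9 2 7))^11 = (0 5 12 9 1 7 4 3)(2 6 8)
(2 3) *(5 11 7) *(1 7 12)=(1 7 5 11 12)(2 3)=[0, 7, 3, 2, 4, 11, 6, 5, 8, 9, 10, 12, 1]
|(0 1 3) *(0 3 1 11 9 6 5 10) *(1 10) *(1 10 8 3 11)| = |(0 1 8 3 11 9 6 5 10)| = 9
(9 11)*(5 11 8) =(5 11 9 8) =[0, 1, 2, 3, 4, 11, 6, 7, 5, 8, 10, 9]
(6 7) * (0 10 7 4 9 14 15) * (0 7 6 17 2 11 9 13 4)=(0 10 6)(2 11 9 14 15 7 17)(4 13)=[10, 1, 11, 3, 13, 5, 0, 17, 8, 14, 6, 9, 12, 4, 15, 7, 16, 2]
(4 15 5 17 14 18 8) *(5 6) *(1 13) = (1 13)(4 15 6 5 17 14 18 8) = [0, 13, 2, 3, 15, 17, 5, 7, 4, 9, 10, 11, 12, 1, 18, 6, 16, 14, 8]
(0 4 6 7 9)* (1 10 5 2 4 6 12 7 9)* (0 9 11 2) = [6, 10, 4, 3, 12, 0, 11, 1, 8, 9, 5, 2, 7] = (0 6 11 2 4 12 7 1 10 5)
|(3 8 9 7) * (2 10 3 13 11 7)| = 15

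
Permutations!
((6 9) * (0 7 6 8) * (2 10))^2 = (10)(0 6 8 7 9)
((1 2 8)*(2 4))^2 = (1 2)(4 8) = ((1 4 2 8))^2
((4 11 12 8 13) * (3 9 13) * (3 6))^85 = (3 12 13 6 11 9 8 4)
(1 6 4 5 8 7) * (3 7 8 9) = (1 6 4 5 9 3 7) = [0, 6, 2, 7, 5, 9, 4, 1, 8, 3]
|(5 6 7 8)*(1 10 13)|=12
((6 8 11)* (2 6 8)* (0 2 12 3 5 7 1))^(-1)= (0 1 7 5 3 12 6 2)(8 11)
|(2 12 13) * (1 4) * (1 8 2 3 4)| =|(2 12 13 3 4 8)| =6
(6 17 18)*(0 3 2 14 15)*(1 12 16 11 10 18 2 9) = (0 3 9 1 12 16 11 10 18 6 17 2 14 15) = [3, 12, 14, 9, 4, 5, 17, 7, 8, 1, 18, 10, 16, 13, 15, 0, 11, 2, 6]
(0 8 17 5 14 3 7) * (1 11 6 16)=(0 8 17 5 14 3 7)(1 11 6 16)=[8, 11, 2, 7, 4, 14, 16, 0, 17, 9, 10, 6, 12, 13, 3, 15, 1, 5]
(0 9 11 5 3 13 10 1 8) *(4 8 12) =(0 9 11 5 3 13 10 1 12 4 8) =[9, 12, 2, 13, 8, 3, 6, 7, 0, 11, 1, 5, 4, 10]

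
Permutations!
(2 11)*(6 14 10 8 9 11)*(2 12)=(2 6 14 10 8 9 11 12)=[0, 1, 6, 3, 4, 5, 14, 7, 9, 11, 8, 12, 2, 13, 10]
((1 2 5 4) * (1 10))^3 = (1 4 2 10 5)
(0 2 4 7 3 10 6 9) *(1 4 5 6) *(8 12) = (0 2 5 6 9)(1 4 7 3 10)(8 12) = [2, 4, 5, 10, 7, 6, 9, 3, 12, 0, 1, 11, 8]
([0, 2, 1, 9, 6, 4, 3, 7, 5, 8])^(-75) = [0, 2, 1, 5, 9, 3, 8, 7, 6, 4]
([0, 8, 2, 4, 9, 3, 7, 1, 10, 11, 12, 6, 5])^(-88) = (12)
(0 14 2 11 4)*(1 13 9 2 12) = (0 14 12 1 13 9 2 11 4) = [14, 13, 11, 3, 0, 5, 6, 7, 8, 2, 10, 4, 1, 9, 12]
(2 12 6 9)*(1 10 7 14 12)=(1 10 7 14 12 6 9 2)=[0, 10, 1, 3, 4, 5, 9, 14, 8, 2, 7, 11, 6, 13, 12]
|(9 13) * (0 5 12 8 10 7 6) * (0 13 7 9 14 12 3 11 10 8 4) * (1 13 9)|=|(0 5 3 11 10 1 13 14 12 4)(6 9 7)|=30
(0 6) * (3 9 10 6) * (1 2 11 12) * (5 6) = (0 3 9 10 5 6)(1 2 11 12) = [3, 2, 11, 9, 4, 6, 0, 7, 8, 10, 5, 12, 1]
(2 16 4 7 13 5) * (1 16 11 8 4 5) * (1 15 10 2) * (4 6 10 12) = (1 16 5)(2 11 8 6 10)(4 7 13 15 12) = [0, 16, 11, 3, 7, 1, 10, 13, 6, 9, 2, 8, 4, 15, 14, 12, 5]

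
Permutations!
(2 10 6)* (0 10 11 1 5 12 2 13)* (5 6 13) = (0 10 13)(1 6 5 12 2 11) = [10, 6, 11, 3, 4, 12, 5, 7, 8, 9, 13, 1, 2, 0]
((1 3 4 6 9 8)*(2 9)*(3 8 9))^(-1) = (9)(1 8)(2 6 4 3)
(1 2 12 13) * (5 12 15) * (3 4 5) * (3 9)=[0, 2, 15, 4, 5, 12, 6, 7, 8, 3, 10, 11, 13, 1, 14, 9]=(1 2 15 9 3 4 5 12 13)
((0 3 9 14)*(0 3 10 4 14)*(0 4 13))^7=(0 10 13)(3 14 4 9)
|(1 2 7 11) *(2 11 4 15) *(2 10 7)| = |(1 11)(4 15 10 7)| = 4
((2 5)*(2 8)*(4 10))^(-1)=(2 8 5)(4 10)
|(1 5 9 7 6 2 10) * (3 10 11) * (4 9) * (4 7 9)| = |(1 5 7 6 2 11 3 10)| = 8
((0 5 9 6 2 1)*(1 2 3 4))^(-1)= (0 1 4 3 6 9 5)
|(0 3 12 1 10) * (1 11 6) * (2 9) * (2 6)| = |(0 3 12 11 2 9 6 1 10)| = 9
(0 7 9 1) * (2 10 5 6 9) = (0 7 2 10 5 6 9 1) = [7, 0, 10, 3, 4, 6, 9, 2, 8, 1, 5]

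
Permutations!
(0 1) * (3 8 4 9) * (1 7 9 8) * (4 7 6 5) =(0 6 5 4 8 7 9 3 1) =[6, 0, 2, 1, 8, 4, 5, 9, 7, 3]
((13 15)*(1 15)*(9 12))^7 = ((1 15 13)(9 12))^7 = (1 15 13)(9 12)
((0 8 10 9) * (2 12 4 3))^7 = (0 9 10 8)(2 3 4 12)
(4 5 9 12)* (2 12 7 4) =(2 12)(4 5 9 7) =[0, 1, 12, 3, 5, 9, 6, 4, 8, 7, 10, 11, 2]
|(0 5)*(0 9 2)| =4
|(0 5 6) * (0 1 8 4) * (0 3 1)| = 12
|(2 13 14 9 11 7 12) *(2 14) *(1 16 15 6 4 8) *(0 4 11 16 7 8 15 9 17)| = 22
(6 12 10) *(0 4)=(0 4)(6 12 10)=[4, 1, 2, 3, 0, 5, 12, 7, 8, 9, 6, 11, 10]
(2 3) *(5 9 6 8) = [0, 1, 3, 2, 4, 9, 8, 7, 5, 6] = (2 3)(5 9 6 8)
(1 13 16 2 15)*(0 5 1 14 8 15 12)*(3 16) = (0 5 1 13 3 16 2 12)(8 15 14) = [5, 13, 12, 16, 4, 1, 6, 7, 15, 9, 10, 11, 0, 3, 8, 14, 2]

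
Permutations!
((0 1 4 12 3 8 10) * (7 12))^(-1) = ((0 1 4 7 12 3 8 10))^(-1) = (0 10 8 3 12 7 4 1)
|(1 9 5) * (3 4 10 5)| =6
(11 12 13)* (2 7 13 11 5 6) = (2 7 13 5 6)(11 12) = [0, 1, 7, 3, 4, 6, 2, 13, 8, 9, 10, 12, 11, 5]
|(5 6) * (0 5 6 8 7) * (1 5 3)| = 6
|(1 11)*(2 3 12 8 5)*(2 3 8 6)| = |(1 11)(2 8 5 3 12 6)| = 6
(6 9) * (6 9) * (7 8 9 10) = (7 8 9 10) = [0, 1, 2, 3, 4, 5, 6, 8, 9, 10, 7]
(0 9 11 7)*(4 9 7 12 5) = [7, 1, 2, 3, 9, 4, 6, 0, 8, 11, 10, 12, 5] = (0 7)(4 9 11 12 5)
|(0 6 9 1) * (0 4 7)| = |(0 6 9 1 4 7)| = 6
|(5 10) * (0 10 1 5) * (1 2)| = 6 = |(0 10)(1 5 2)|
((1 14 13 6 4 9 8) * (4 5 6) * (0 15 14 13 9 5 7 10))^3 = (0 9 13 6)(1 5 10 14)(4 7 15 8)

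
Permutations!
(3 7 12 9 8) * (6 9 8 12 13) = (3 7 13 6 9 12 8) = [0, 1, 2, 7, 4, 5, 9, 13, 3, 12, 10, 11, 8, 6]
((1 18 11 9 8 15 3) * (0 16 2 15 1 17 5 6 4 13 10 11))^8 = (0 4)(1 5)(2 10)(3 9)(6 18)(8 17)(11 15)(13 16)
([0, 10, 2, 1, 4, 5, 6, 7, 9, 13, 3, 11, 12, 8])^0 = (13)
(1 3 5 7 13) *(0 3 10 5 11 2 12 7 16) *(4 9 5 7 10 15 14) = (0 3 11 2 12 10 7 13 1 15 14 4 9 5 16) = [3, 15, 12, 11, 9, 16, 6, 13, 8, 5, 7, 2, 10, 1, 4, 14, 0]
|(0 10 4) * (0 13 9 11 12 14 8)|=|(0 10 4 13 9 11 12 14 8)|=9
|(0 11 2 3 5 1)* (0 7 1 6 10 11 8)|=6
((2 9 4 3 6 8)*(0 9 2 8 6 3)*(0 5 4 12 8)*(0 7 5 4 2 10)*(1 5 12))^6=(12)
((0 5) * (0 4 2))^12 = (5)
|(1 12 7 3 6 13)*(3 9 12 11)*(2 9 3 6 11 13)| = 14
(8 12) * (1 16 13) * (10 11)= (1 16 13)(8 12)(10 11)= [0, 16, 2, 3, 4, 5, 6, 7, 12, 9, 11, 10, 8, 1, 14, 15, 13]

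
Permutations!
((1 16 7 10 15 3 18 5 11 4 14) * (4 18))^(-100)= ((1 16 7 10 15 3 4 14)(5 11 18))^(-100)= (1 15)(3 16)(4 7)(5 18 11)(10 14)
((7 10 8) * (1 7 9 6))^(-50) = (1 9 10)(6 8 7)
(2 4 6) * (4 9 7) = [0, 1, 9, 3, 6, 5, 2, 4, 8, 7] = (2 9 7 4 6)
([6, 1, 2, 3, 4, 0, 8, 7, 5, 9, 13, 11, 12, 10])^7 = [5, 1, 2, 3, 4, 8, 0, 7, 6, 9, 13, 11, 12, 10]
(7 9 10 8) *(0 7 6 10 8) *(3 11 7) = (0 3 11 7 9 8 6 10) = [3, 1, 2, 11, 4, 5, 10, 9, 6, 8, 0, 7]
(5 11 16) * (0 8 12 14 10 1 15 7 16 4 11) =(0 8 12 14 10 1 15 7 16 5)(4 11) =[8, 15, 2, 3, 11, 0, 6, 16, 12, 9, 1, 4, 14, 13, 10, 7, 5]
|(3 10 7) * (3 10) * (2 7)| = 3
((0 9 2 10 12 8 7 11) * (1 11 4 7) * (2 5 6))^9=((0 9 5 6 2 10 12 8 1 11)(4 7))^9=(0 11 1 8 12 10 2 6 5 9)(4 7)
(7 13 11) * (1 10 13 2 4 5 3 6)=(1 10 13 11 7 2 4 5 3 6)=[0, 10, 4, 6, 5, 3, 1, 2, 8, 9, 13, 7, 12, 11]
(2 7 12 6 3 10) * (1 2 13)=(1 2 7 12 6 3 10 13)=[0, 2, 7, 10, 4, 5, 3, 12, 8, 9, 13, 11, 6, 1]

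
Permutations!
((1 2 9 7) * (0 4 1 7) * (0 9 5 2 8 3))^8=((9)(0 4 1 8 3)(2 5))^8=(9)(0 8 4 3 1)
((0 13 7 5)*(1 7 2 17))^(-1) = (0 5 7 1 17 2 13)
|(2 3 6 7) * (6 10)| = |(2 3 10 6 7)| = 5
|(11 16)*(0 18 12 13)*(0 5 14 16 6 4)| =|(0 18 12 13 5 14 16 11 6 4)| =10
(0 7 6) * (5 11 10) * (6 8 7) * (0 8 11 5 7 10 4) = (0 6 8 10 7 11 4) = [6, 1, 2, 3, 0, 5, 8, 11, 10, 9, 7, 4]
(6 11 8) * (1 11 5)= (1 11 8 6 5)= [0, 11, 2, 3, 4, 1, 5, 7, 6, 9, 10, 8]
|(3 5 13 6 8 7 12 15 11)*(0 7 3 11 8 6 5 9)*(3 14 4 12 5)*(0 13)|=15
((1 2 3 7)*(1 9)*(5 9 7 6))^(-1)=((1 2 3 6 5 9))^(-1)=(1 9 5 6 3 2)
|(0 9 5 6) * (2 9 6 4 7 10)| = 6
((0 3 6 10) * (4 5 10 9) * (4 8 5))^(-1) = (0 10 5 8 9 6 3)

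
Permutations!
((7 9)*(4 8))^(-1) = (4 8)(7 9)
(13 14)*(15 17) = (13 14)(15 17) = [0, 1, 2, 3, 4, 5, 6, 7, 8, 9, 10, 11, 12, 14, 13, 17, 16, 15]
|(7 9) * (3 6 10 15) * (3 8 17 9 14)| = |(3 6 10 15 8 17 9 7 14)| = 9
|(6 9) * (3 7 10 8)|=4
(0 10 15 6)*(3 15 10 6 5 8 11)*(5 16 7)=(0 6)(3 15 16 7 5 8 11)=[6, 1, 2, 15, 4, 8, 0, 5, 11, 9, 10, 3, 12, 13, 14, 16, 7]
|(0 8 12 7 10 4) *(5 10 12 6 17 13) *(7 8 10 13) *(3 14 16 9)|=60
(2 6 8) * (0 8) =[8, 1, 6, 3, 4, 5, 0, 7, 2] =(0 8 2 6)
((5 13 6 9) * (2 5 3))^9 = ((2 5 13 6 9 3))^9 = (2 6)(3 13)(5 9)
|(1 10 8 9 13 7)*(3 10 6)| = 8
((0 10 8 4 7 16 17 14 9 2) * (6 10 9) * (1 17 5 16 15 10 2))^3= ((0 9 1 17 14 6 2)(4 7 15 10 8)(5 16))^3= (0 17 2 1 6 9 14)(4 10 7 8 15)(5 16)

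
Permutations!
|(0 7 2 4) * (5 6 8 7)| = 7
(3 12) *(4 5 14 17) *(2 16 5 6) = (2 16 5 14 17 4 6)(3 12) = [0, 1, 16, 12, 6, 14, 2, 7, 8, 9, 10, 11, 3, 13, 17, 15, 5, 4]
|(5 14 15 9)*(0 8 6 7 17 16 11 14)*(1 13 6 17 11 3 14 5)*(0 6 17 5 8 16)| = 45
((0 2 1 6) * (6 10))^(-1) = ((0 2 1 10 6))^(-1) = (0 6 10 1 2)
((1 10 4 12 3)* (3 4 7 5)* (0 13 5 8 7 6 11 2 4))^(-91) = ((0 13 5 3 1 10 6 11 2 4 12)(7 8))^(-91) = (0 2 10 5 12 11 1 13 4 6 3)(7 8)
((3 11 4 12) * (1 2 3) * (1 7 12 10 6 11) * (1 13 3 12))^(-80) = (13)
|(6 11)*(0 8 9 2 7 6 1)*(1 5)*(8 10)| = |(0 10 8 9 2 7 6 11 5 1)| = 10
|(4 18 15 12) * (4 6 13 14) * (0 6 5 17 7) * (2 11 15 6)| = |(0 2 11 15 12 5 17 7)(4 18 6 13 14)| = 40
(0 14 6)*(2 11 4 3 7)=(0 14 6)(2 11 4 3 7)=[14, 1, 11, 7, 3, 5, 0, 2, 8, 9, 10, 4, 12, 13, 6]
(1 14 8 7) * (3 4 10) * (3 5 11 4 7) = [0, 14, 2, 7, 10, 11, 6, 1, 3, 9, 5, 4, 12, 13, 8] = (1 14 8 3 7)(4 10 5 11)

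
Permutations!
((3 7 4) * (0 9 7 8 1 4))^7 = ((0 9 7)(1 4 3 8))^7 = (0 9 7)(1 8 3 4)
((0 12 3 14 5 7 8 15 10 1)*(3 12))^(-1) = (0 1 10 15 8 7 5 14 3) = ((0 3 14 5 7 8 15 10 1))^(-1)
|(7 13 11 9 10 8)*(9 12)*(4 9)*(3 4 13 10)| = |(3 4 9)(7 10 8)(11 12 13)| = 3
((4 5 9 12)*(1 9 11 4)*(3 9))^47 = (1 12 9 3)(4 11 5)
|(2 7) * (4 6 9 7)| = 5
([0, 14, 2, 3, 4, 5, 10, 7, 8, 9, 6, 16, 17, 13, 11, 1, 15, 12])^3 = [0, 16, 2, 3, 4, 5, 10, 7, 8, 9, 6, 1, 17, 13, 15, 11, 14, 12]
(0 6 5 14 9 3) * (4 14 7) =(0 6 5 7 4 14 9 3) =[6, 1, 2, 0, 14, 7, 5, 4, 8, 3, 10, 11, 12, 13, 9]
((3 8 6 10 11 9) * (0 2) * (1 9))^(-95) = (0 2)(1 8 11 3 10 9 6)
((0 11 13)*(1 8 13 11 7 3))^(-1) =(0 13 8 1 3 7)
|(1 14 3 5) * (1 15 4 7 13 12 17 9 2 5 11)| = 36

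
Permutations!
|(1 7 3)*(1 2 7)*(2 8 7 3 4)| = 5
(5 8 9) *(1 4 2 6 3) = [0, 4, 6, 1, 2, 8, 3, 7, 9, 5] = (1 4 2 6 3)(5 8 9)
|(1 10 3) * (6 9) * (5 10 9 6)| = |(1 9 5 10 3)| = 5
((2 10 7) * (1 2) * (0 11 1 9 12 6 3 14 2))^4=(0 11 1)(2 12)(3 7)(6 10)(9 14)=((0 11 1)(2 10 7 9 12 6 3 14))^4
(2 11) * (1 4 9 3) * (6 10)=(1 4 9 3)(2 11)(6 10)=[0, 4, 11, 1, 9, 5, 10, 7, 8, 3, 6, 2]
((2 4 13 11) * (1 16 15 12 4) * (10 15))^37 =((1 16 10 15 12 4 13 11 2))^37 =(1 16 10 15 12 4 13 11 2)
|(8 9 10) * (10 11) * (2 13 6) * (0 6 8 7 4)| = 10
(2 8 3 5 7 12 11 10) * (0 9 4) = (0 9 4)(2 8 3 5 7 12 11 10) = [9, 1, 8, 5, 0, 7, 6, 12, 3, 4, 2, 10, 11]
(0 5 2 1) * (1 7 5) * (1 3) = [3, 0, 7, 1, 4, 2, 6, 5] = (0 3 1)(2 7 5)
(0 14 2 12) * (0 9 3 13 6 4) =(0 14 2 12 9 3 13 6 4) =[14, 1, 12, 13, 0, 5, 4, 7, 8, 3, 10, 11, 9, 6, 2]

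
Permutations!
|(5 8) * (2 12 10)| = |(2 12 10)(5 8)| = 6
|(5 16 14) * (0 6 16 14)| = 6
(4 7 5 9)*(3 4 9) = [0, 1, 2, 4, 7, 3, 6, 5, 8, 9] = (9)(3 4 7 5)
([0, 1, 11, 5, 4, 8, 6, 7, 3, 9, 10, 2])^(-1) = [0, 1, 11, 8, 4, 3, 6, 7, 5, 9, 10, 2]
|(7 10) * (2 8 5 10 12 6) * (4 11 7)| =|(2 8 5 10 4 11 7 12 6)| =9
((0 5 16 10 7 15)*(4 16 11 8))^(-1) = ((0 5 11 8 4 16 10 7 15))^(-1) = (0 15 7 10 16 4 8 11 5)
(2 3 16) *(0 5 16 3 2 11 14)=(0 5 16 11 14)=[5, 1, 2, 3, 4, 16, 6, 7, 8, 9, 10, 14, 12, 13, 0, 15, 11]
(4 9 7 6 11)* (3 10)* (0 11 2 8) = (0 11 4 9 7 6 2 8)(3 10) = [11, 1, 8, 10, 9, 5, 2, 6, 0, 7, 3, 4]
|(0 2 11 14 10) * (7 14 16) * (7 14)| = 6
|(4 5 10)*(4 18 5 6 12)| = |(4 6 12)(5 10 18)| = 3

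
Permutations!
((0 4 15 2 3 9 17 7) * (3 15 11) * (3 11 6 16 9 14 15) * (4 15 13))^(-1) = ((0 15 2 3 14 13 4 6 16 9 17 7))^(-1) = (0 7 17 9 16 6 4 13 14 3 2 15)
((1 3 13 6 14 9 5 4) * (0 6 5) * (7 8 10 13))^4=(14)(1 10)(3 13)(4 8)(5 7)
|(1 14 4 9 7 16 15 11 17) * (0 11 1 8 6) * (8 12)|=|(0 11 17 12 8 6)(1 14 4 9 7 16 15)|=42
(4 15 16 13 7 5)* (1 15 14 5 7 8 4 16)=(1 15)(4 14 5 16 13 8)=[0, 15, 2, 3, 14, 16, 6, 7, 4, 9, 10, 11, 12, 8, 5, 1, 13]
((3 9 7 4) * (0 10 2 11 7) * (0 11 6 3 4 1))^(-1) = ((0 10 2 6 3 9 11 7 1))^(-1) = (0 1 7 11 9 3 6 2 10)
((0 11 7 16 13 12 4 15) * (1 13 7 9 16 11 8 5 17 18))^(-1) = ((0 8 5 17 18 1 13 12 4 15)(7 11 9 16))^(-1) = (0 15 4 12 13 1 18 17 5 8)(7 16 9 11)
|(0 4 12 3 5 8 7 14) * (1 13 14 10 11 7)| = 9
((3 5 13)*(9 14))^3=(9 14)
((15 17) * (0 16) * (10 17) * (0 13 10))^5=(0 15 17 10 13 16)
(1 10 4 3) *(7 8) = (1 10 4 3)(7 8) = [0, 10, 2, 1, 3, 5, 6, 8, 7, 9, 4]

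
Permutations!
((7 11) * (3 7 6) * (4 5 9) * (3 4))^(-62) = ((3 7 11 6 4 5 9))^(-62) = (3 7 11 6 4 5 9)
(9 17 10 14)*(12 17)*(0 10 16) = (0 10 14 9 12 17 16) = [10, 1, 2, 3, 4, 5, 6, 7, 8, 12, 14, 11, 17, 13, 9, 15, 0, 16]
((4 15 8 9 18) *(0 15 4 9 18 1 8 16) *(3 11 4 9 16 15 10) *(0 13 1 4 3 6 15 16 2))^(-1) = ((0 10 6 15 16 13 1 8 18 2)(3 11)(4 9))^(-1) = (0 2 18 8 1 13 16 15 6 10)(3 11)(4 9)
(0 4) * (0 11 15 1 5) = [4, 5, 2, 3, 11, 0, 6, 7, 8, 9, 10, 15, 12, 13, 14, 1] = (0 4 11 15 1 5)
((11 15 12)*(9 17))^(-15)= ((9 17)(11 15 12))^(-15)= (9 17)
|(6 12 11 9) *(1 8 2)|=|(1 8 2)(6 12 11 9)|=12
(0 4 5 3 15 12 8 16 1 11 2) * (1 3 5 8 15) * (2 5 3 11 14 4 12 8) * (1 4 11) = (0 12 15 8 16 1 14 11 5 3 4 2) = [12, 14, 0, 4, 2, 3, 6, 7, 16, 9, 10, 5, 15, 13, 11, 8, 1]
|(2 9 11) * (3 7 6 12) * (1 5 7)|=6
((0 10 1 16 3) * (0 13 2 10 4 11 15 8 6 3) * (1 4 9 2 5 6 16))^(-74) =((0 9 2 10 4 11 15 8 16)(3 13 5 6))^(-74) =(0 8 11 10 9 16 15 4 2)(3 5)(6 13)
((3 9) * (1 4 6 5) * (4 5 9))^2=(3 6)(4 9)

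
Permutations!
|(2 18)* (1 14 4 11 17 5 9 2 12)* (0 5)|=11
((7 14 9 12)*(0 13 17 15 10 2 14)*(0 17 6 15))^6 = (0 14 13 9 6 12 15 7 10 17 2)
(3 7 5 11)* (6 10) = (3 7 5 11)(6 10) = [0, 1, 2, 7, 4, 11, 10, 5, 8, 9, 6, 3]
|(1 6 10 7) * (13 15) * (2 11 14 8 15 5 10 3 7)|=8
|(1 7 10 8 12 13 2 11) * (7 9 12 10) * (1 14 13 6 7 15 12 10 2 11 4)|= |(1 9 10 8 2 4)(6 7 15 12)(11 14 13)|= 12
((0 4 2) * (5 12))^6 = (12)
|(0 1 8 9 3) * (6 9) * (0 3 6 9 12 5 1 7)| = |(0 7)(1 8 9 6 12 5)| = 6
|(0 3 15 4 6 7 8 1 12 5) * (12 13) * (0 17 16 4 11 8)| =|(0 3 15 11 8 1 13 12 5 17 16 4 6 7)| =14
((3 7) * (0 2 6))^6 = ((0 2 6)(3 7))^6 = (7)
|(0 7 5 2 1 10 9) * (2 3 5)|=6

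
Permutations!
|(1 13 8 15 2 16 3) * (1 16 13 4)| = 4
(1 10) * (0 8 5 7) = [8, 10, 2, 3, 4, 7, 6, 0, 5, 9, 1] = (0 8 5 7)(1 10)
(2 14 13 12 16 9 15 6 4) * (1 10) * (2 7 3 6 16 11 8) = [0, 10, 14, 6, 7, 5, 4, 3, 2, 15, 1, 8, 11, 12, 13, 16, 9] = (1 10)(2 14 13 12 11 8)(3 6 4 7)(9 15 16)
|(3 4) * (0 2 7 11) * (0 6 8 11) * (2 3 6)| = 8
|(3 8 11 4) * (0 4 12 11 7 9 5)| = |(0 4 3 8 7 9 5)(11 12)| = 14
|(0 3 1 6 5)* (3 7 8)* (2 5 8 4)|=|(0 7 4 2 5)(1 6 8 3)|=20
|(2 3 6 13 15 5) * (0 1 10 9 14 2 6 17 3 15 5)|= |(0 1 10 9 14 2 15)(3 17)(5 6 13)|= 42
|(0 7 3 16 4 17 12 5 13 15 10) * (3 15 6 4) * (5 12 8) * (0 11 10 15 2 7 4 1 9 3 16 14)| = |(0 4 17 8 5 13 6 1 9 3 14)(2 7)(10 11)| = 22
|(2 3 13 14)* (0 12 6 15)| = |(0 12 6 15)(2 3 13 14)| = 4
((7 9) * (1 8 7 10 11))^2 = (1 7 10)(8 9 11)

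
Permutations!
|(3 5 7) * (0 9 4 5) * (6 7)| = |(0 9 4 5 6 7 3)| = 7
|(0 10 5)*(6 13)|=6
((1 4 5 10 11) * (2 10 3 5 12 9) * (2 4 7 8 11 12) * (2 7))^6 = ((1 2 10 12 9 4 7 8 11)(3 5))^6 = (1 7 12)(2 8 9)(4 10 11)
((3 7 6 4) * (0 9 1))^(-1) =((0 9 1)(3 7 6 4))^(-1) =(0 1 9)(3 4 6 7)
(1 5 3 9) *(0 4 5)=(0 4 5 3 9 1)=[4, 0, 2, 9, 5, 3, 6, 7, 8, 1]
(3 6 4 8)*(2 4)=[0, 1, 4, 6, 8, 5, 2, 7, 3]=(2 4 8 3 6)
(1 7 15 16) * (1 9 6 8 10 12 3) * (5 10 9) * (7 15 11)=[0, 15, 2, 1, 4, 10, 8, 11, 9, 6, 12, 7, 3, 13, 14, 16, 5]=(1 15 16 5 10 12 3)(6 8 9)(7 11)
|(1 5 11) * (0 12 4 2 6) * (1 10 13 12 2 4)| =|(0 2 6)(1 5 11 10 13 12)| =6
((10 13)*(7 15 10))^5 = ((7 15 10 13))^5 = (7 15 10 13)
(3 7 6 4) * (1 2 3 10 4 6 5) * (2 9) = (1 9 2 3 7 5)(4 10) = [0, 9, 3, 7, 10, 1, 6, 5, 8, 2, 4]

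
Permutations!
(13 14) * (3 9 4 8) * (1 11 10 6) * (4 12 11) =(1 4 8 3 9 12 11 10 6)(13 14) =[0, 4, 2, 9, 8, 5, 1, 7, 3, 12, 6, 10, 11, 14, 13]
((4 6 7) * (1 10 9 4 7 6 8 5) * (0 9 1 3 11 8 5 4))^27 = ((0 9)(1 10)(3 11 8 4 5))^27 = (0 9)(1 10)(3 8 5 11 4)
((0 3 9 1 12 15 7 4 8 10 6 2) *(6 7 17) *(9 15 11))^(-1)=((0 3 15 17 6 2)(1 12 11 9)(4 8 10 7))^(-1)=(0 2 6 17 15 3)(1 9 11 12)(4 7 10 8)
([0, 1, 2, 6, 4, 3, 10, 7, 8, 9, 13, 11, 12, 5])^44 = [0, 1, 2, 5, 4, 13, 3, 7, 8, 9, 6, 11, 12, 10]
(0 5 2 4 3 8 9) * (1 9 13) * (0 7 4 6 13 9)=[5, 0, 6, 8, 3, 2, 13, 4, 9, 7, 10, 11, 12, 1]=(0 5 2 6 13 1)(3 8 9 7 4)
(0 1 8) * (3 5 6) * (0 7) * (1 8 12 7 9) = (0 8 9 1 12 7)(3 5 6) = [8, 12, 2, 5, 4, 6, 3, 0, 9, 1, 10, 11, 7]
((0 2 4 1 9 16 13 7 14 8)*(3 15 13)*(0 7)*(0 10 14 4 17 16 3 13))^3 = (0 16 14 4 3 2 13 8 1 15 17 10 7 9)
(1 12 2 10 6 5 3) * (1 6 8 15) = (1 12 2 10 8 15)(3 6 5) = [0, 12, 10, 6, 4, 3, 5, 7, 15, 9, 8, 11, 2, 13, 14, 1]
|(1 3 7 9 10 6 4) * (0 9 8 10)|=14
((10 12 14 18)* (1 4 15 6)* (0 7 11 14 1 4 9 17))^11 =(0 7 11 14 18 10 12 1 9 17)(4 6 15)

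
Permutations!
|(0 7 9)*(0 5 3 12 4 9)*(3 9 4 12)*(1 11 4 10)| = |(12)(0 7)(1 11 4 10)(5 9)| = 4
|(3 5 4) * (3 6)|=4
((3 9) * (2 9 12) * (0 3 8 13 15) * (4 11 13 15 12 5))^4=(0 11 9 3 13 8 5 12 15 4 2)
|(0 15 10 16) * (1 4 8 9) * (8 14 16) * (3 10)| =|(0 15 3 10 8 9 1 4 14 16)| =10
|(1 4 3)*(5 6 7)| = |(1 4 3)(5 6 7)| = 3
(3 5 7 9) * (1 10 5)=(1 10 5 7 9 3)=[0, 10, 2, 1, 4, 7, 6, 9, 8, 3, 5]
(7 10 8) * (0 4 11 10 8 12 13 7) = (0 4 11 10 12 13 7 8) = [4, 1, 2, 3, 11, 5, 6, 8, 0, 9, 12, 10, 13, 7]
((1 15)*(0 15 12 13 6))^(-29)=((0 15 1 12 13 6))^(-29)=(0 15 1 12 13 6)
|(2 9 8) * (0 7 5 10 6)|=15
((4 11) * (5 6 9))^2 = (11)(5 9 6)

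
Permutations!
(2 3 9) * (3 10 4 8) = (2 10 4 8 3 9) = [0, 1, 10, 9, 8, 5, 6, 7, 3, 2, 4]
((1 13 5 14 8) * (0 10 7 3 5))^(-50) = (0 5 13 3 1 7 8 10 14)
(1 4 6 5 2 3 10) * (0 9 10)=(0 9 10 1 4 6 5 2 3)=[9, 4, 3, 0, 6, 2, 5, 7, 8, 10, 1]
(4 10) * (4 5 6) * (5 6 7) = (4 10 6)(5 7) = [0, 1, 2, 3, 10, 7, 4, 5, 8, 9, 6]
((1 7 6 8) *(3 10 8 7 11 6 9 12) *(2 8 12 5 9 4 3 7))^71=((1 11 6 2 8)(3 10 12 7 4)(5 9))^71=(1 11 6 2 8)(3 10 12 7 4)(5 9)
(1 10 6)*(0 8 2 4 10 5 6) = (0 8 2 4 10)(1 5 6) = [8, 5, 4, 3, 10, 6, 1, 7, 2, 9, 0]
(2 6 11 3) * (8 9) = (2 6 11 3)(8 9) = [0, 1, 6, 2, 4, 5, 11, 7, 9, 8, 10, 3]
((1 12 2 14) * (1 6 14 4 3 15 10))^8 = ((1 12 2 4 3 15 10)(6 14))^8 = (1 12 2 4 3 15 10)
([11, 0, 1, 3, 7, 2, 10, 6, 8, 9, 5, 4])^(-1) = (0 1 2 5 10 6 7 4 11)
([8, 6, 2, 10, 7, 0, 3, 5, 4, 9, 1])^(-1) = [5, 10, 2, 6, 8, 7, 1, 4, 0, 9, 3]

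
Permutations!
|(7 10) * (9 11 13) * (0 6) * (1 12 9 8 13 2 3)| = 6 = |(0 6)(1 12 9 11 2 3)(7 10)(8 13)|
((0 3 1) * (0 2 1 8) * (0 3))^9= (1 2)(3 8)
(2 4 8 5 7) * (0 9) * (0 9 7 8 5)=[7, 1, 4, 3, 5, 8, 6, 2, 0, 9]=(9)(0 7 2 4 5 8)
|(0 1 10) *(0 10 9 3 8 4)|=|(10)(0 1 9 3 8 4)|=6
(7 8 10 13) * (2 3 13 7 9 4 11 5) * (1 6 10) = [0, 6, 3, 13, 11, 2, 10, 8, 1, 4, 7, 5, 12, 9] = (1 6 10 7 8)(2 3 13 9 4 11 5)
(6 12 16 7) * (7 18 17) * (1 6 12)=[0, 6, 2, 3, 4, 5, 1, 12, 8, 9, 10, 11, 16, 13, 14, 15, 18, 7, 17]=(1 6)(7 12 16 18 17)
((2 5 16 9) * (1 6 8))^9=(2 5 16 9)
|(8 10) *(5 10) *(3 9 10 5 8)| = 3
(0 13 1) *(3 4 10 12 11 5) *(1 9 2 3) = (0 13 9 2 3 4 10 12 11 5 1) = [13, 0, 3, 4, 10, 1, 6, 7, 8, 2, 12, 5, 11, 9]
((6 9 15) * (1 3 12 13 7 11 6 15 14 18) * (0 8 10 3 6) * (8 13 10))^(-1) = (0 11 7 13)(1 18 14 9 6)(3 10 12)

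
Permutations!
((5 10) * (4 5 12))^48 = ((4 5 10 12))^48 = (12)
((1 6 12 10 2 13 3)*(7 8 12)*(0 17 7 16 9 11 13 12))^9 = (0 17 7 8)(1 16 11 3 6 9 13)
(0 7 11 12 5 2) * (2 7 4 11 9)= (0 4 11 12 5 7 9 2)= [4, 1, 0, 3, 11, 7, 6, 9, 8, 2, 10, 12, 5]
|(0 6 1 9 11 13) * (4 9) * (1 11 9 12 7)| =|(0 6 11 13)(1 4 12 7)| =4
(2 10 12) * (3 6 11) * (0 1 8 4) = (0 1 8 4)(2 10 12)(3 6 11) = [1, 8, 10, 6, 0, 5, 11, 7, 4, 9, 12, 3, 2]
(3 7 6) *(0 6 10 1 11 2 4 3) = (0 6)(1 11 2 4 3 7 10) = [6, 11, 4, 7, 3, 5, 0, 10, 8, 9, 1, 2]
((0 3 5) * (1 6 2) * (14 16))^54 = ((0 3 5)(1 6 2)(14 16))^54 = (16)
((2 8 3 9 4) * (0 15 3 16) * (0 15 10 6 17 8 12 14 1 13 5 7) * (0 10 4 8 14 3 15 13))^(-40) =((0 4 2 12 3 9 8 16 13 5 7 10 6 17 14 1))^(-40) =(0 13)(1 16)(2 7)(3 6)(4 5)(8 14)(9 17)(10 12)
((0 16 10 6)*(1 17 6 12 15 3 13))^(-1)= (0 6 17 1 13 3 15 12 10 16)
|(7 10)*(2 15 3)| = 6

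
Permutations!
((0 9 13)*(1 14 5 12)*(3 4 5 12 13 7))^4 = (0 4 9 5 7 13 3)(1 14 12)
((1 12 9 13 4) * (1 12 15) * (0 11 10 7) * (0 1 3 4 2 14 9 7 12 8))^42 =(0 10 7 15 4)(1 3 8 11 12)(2 9)(13 14)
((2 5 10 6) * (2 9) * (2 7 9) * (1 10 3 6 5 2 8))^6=((1 10 5 3 6 8)(7 9))^6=(10)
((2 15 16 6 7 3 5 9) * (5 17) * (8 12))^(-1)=((2 15 16 6 7 3 17 5 9)(8 12))^(-1)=(2 9 5 17 3 7 6 16 15)(8 12)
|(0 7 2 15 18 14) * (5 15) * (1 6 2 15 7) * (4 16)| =18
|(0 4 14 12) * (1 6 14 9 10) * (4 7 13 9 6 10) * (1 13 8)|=|(0 7 8 1 10 13 9 4 6 14 12)|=11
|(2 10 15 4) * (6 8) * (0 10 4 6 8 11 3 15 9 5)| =4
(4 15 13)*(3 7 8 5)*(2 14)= [0, 1, 14, 7, 15, 3, 6, 8, 5, 9, 10, 11, 12, 4, 2, 13]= (2 14)(3 7 8 5)(4 15 13)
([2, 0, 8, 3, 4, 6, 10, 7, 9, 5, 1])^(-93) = [9, 8, 5, 3, 4, 1, 0, 7, 6, 10, 2]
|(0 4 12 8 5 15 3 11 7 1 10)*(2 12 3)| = 35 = |(0 4 3 11 7 1 10)(2 12 8 5 15)|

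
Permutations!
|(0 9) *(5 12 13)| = |(0 9)(5 12 13)| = 6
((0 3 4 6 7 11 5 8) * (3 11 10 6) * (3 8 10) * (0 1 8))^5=((0 11 5 10 6 7 3 4)(1 8))^5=(0 7 5 4 6 11 3 10)(1 8)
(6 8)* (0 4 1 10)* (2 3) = [4, 10, 3, 2, 1, 5, 8, 7, 6, 9, 0] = (0 4 1 10)(2 3)(6 8)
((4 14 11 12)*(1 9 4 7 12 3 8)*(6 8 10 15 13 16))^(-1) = ((1 9 4 14 11 3 10 15 13 16 6 8)(7 12))^(-1) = (1 8 6 16 13 15 10 3 11 14 4 9)(7 12)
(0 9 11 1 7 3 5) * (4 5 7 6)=[9, 6, 2, 7, 5, 0, 4, 3, 8, 11, 10, 1]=(0 9 11 1 6 4 5)(3 7)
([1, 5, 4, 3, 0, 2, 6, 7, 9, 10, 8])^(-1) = [4, 0, 5, 3, 2, 1, 6, 7, 10, 8, 9]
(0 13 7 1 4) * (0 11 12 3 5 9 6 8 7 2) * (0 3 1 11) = (0 13 2 3 5 9 6 8 7 11 12 1 4) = [13, 4, 3, 5, 0, 9, 8, 11, 7, 6, 10, 12, 1, 2]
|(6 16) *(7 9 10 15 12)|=|(6 16)(7 9 10 15 12)|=10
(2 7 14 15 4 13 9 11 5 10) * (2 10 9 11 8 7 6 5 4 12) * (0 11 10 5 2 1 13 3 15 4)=[11, 13, 6, 15, 3, 9, 2, 14, 7, 8, 5, 0, 1, 10, 4, 12]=(0 11)(1 13 10 5 9 8 7 14 4 3 15 12)(2 6)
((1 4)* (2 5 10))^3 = ((1 4)(2 5 10))^3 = (10)(1 4)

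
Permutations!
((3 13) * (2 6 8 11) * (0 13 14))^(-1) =(0 14 3 13)(2 11 8 6)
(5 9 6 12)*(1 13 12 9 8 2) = (1 13 12 5 8 2)(6 9) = [0, 13, 1, 3, 4, 8, 9, 7, 2, 6, 10, 11, 5, 12]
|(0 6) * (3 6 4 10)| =5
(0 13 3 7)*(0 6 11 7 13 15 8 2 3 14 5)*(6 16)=(0 15 8 2 3 13 14 5)(6 11 7 16)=[15, 1, 3, 13, 4, 0, 11, 16, 2, 9, 10, 7, 12, 14, 5, 8, 6]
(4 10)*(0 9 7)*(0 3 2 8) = (0 9 7 3 2 8)(4 10) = [9, 1, 8, 2, 10, 5, 6, 3, 0, 7, 4]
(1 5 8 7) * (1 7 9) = (1 5 8 9) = [0, 5, 2, 3, 4, 8, 6, 7, 9, 1]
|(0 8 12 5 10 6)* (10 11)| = 7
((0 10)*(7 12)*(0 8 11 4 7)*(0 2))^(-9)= (0 2 12 7 4 11 8 10)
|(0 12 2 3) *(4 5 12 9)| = |(0 9 4 5 12 2 3)| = 7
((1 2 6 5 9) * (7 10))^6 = (10)(1 2 6 5 9)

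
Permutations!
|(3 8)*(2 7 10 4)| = 4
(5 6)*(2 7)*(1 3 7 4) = (1 3 7 2 4)(5 6) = [0, 3, 4, 7, 1, 6, 5, 2]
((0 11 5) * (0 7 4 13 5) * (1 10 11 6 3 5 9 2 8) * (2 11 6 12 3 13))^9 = (0 10 7 11 1 5 9 8 3 13 2 12 6 4)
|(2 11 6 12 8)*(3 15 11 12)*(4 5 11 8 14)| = |(2 12 14 4 5 11 6 3 15 8)| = 10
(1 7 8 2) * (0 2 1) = [2, 7, 0, 3, 4, 5, 6, 8, 1] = (0 2)(1 7 8)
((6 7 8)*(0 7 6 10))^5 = (0 7 8 10) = ((0 7 8 10))^5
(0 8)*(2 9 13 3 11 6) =(0 8)(2 9 13 3 11 6) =[8, 1, 9, 11, 4, 5, 2, 7, 0, 13, 10, 6, 12, 3]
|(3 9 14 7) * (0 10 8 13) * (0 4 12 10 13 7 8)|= 5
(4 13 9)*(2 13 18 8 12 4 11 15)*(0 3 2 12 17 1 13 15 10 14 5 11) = (0 3 2 15 12 4 18 8 17 1 13 9)(5 11 10 14) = [3, 13, 15, 2, 18, 11, 6, 7, 17, 0, 14, 10, 4, 9, 5, 12, 16, 1, 8]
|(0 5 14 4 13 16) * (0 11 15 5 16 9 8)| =10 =|(0 16 11 15 5 14 4 13 9 8)|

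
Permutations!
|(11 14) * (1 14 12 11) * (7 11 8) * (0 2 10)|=|(0 2 10)(1 14)(7 11 12 8)|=12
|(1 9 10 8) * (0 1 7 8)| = |(0 1 9 10)(7 8)| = 4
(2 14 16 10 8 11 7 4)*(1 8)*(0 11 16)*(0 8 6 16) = [11, 6, 14, 3, 2, 5, 16, 4, 0, 9, 1, 7, 12, 13, 8, 15, 10] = (0 11 7 4 2 14 8)(1 6 16 10)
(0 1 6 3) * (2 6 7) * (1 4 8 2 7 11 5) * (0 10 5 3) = (0 4 8 2 6)(1 11 3 10 5) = [4, 11, 6, 10, 8, 1, 0, 7, 2, 9, 5, 3]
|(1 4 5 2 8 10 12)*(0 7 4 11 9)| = |(0 7 4 5 2 8 10 12 1 11 9)| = 11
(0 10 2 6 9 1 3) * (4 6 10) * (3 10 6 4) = (0 3)(1 10 2 6 9) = [3, 10, 6, 0, 4, 5, 9, 7, 8, 1, 2]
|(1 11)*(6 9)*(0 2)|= |(0 2)(1 11)(6 9)|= 2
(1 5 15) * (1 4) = [0, 5, 2, 3, 1, 15, 6, 7, 8, 9, 10, 11, 12, 13, 14, 4] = (1 5 15 4)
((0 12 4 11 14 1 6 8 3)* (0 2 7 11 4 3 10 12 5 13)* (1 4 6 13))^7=(0 13 1 5)(2 10 4 7 12 6 11 3 8 14)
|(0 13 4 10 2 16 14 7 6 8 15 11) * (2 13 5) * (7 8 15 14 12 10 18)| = |(0 5 2 16 12 10 13 4 18 7 6 15 11)(8 14)| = 26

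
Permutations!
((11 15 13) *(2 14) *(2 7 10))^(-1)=(2 10 7 14)(11 13 15)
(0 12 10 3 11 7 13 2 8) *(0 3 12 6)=(0 6)(2 8 3 11 7 13)(10 12)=[6, 1, 8, 11, 4, 5, 0, 13, 3, 9, 12, 7, 10, 2]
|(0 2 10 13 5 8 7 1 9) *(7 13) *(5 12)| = 12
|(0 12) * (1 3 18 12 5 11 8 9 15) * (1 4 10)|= 12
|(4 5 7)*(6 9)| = 6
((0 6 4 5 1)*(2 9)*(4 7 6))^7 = (0 1 5 4)(2 9)(6 7)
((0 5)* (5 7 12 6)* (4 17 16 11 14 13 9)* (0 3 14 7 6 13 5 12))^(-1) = ((0 6 12 13 9 4 17 16 11 7)(3 14 5))^(-1) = (0 7 11 16 17 4 9 13 12 6)(3 5 14)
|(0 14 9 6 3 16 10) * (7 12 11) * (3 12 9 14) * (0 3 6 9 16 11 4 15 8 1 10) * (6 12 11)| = 12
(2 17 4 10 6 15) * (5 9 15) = (2 17 4 10 6 5 9 15) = [0, 1, 17, 3, 10, 9, 5, 7, 8, 15, 6, 11, 12, 13, 14, 2, 16, 4]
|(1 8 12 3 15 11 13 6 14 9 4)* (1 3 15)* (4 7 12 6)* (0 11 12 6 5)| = 8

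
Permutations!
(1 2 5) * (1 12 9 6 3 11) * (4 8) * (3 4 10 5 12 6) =[0, 2, 12, 11, 8, 6, 4, 7, 10, 3, 5, 1, 9] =(1 2 12 9 3 11)(4 8 10 5 6)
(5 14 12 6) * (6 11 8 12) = [0, 1, 2, 3, 4, 14, 5, 7, 12, 9, 10, 8, 11, 13, 6] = (5 14 6)(8 12 11)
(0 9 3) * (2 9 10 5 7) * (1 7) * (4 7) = (0 10 5 1 4 7 2 9 3) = [10, 4, 9, 0, 7, 1, 6, 2, 8, 3, 5]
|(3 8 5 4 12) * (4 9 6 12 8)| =|(3 4 8 5 9 6 12)| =7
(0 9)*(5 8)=(0 9)(5 8)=[9, 1, 2, 3, 4, 8, 6, 7, 5, 0]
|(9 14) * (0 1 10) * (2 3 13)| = |(0 1 10)(2 3 13)(9 14)| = 6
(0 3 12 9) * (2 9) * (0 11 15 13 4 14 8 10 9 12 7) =[3, 1, 12, 7, 14, 5, 6, 0, 10, 11, 9, 15, 2, 4, 8, 13] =(0 3 7)(2 12)(4 14 8 10 9 11 15 13)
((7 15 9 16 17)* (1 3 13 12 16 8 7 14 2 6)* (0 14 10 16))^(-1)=((0 14 2 6 1 3 13 12)(7 15 9 8)(10 16 17))^(-1)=(0 12 13 3 1 6 2 14)(7 8 9 15)(10 17 16)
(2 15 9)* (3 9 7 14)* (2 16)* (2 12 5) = (2 15 7 14 3 9 16 12 5) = [0, 1, 15, 9, 4, 2, 6, 14, 8, 16, 10, 11, 5, 13, 3, 7, 12]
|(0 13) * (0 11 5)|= |(0 13 11 5)|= 4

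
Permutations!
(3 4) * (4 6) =(3 6 4) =[0, 1, 2, 6, 3, 5, 4]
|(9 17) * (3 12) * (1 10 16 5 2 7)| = 6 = |(1 10 16 5 2 7)(3 12)(9 17)|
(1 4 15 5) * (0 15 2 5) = [15, 4, 5, 3, 2, 1, 6, 7, 8, 9, 10, 11, 12, 13, 14, 0] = (0 15)(1 4 2 5)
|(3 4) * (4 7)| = 3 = |(3 7 4)|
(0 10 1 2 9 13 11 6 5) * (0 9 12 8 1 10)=(1 2 12 8)(5 9 13 11 6)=[0, 2, 12, 3, 4, 9, 5, 7, 1, 13, 10, 6, 8, 11]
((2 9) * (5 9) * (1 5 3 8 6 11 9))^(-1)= (1 5)(2 9 11 6 8 3)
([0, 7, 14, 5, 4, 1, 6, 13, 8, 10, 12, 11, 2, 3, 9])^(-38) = [0, 13, 9, 1, 4, 7, 6, 3, 8, 12, 2, 11, 14, 5, 10]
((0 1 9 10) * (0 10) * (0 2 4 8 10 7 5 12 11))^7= (0 7 2 11 10 9 12 8 1 5 4)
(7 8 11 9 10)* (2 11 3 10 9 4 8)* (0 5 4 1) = [5, 0, 11, 10, 8, 4, 6, 2, 3, 9, 7, 1] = (0 5 4 8 3 10 7 2 11 1)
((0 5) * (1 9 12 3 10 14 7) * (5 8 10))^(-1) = ((0 8 10 14 7 1 9 12 3 5))^(-1) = (0 5 3 12 9 1 7 14 10 8)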